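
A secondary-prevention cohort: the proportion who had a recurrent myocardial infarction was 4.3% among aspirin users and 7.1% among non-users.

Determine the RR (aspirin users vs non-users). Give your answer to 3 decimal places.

RR = 0.04300 / 0.07100 = 0.606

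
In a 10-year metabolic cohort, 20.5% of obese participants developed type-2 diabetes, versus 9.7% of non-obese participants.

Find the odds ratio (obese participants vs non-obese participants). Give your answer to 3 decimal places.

odds, obese participants = 0.2050/0.7950 = 0.2579
odds, non-obese participants = 0.0970/0.9030 = 0.1074
OR = 0.2579 / 0.1074 = 2.401

OR: 2.401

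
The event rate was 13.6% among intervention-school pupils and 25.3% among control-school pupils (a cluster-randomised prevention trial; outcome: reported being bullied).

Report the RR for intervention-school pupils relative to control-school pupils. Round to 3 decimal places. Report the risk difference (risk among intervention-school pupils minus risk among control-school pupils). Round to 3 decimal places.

RR = 0.1360 / 0.2530 = 0.538
risk difference = 0.1360 − 0.2530 = -0.117

RR = 0.538; RD = -0.117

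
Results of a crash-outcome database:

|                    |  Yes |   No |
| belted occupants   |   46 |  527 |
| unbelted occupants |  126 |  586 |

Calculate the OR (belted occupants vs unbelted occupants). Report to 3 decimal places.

OR = (46 × 586) / (527 × 126) = 26956/66402 ≈ 0.406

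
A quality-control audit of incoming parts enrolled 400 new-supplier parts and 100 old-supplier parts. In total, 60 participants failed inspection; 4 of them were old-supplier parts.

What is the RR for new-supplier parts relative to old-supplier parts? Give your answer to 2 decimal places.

3.50

new-supplier parts with the outcome: 60 − 4 = 56
new-supplier parts without the outcome: 400 − 56 = 344
old-supplier parts without the outcome: 100 − 4 = 96
risk, new-supplier parts = 56/400 = 0.14000
risk, old-supplier parts = 4/100 = 0.04000
RR = 0.14000 / 0.04000 = 3.50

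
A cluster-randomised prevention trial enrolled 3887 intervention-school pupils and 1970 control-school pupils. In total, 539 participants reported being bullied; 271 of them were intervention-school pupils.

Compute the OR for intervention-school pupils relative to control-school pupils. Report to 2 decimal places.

intervention-school pupils without the outcome: 3887 − 271 = 3616
control-school pupils with the outcome: 539 − 271 = 268
control-school pupils without the outcome: 1970 − 268 = 1702
odds, intervention-school pupils = 271/3616 = 0.0749
odds, control-school pupils = 268/1702 = 0.1575
OR = 0.0749 / 0.1575 = 0.48

0.48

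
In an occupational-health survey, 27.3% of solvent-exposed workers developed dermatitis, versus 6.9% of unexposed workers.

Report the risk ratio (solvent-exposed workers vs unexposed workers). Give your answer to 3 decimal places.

RR = 0.2730 / 0.0690 = 3.957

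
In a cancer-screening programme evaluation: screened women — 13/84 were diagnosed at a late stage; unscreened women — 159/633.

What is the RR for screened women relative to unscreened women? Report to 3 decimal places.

RR: 0.616

risk, screened women = 13/84 = 0.1548
risk, unscreened women = 159/633 = 0.2512
RR = 0.1548 / 0.2512 = 0.616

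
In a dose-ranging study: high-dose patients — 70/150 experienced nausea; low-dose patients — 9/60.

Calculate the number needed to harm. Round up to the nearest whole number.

NNH: 4

risk, high-dose patients = 70/150 = 0.466667
risk, low-dose patients = 9/60 = 0.150000
absolute risk difference = 0.316667
1 / 0.316667 = 3.158 → round up → 4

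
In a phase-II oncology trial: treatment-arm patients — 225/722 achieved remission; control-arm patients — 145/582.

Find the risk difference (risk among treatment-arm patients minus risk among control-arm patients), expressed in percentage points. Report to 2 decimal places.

RD = 6.25

risk, treatment-arm patients = 225/722 = 0.3116
risk, control-arm patients = 145/582 = 0.2491
risk difference = 0.3116 − 0.2491 = 0.0625 → 6.25 percentage points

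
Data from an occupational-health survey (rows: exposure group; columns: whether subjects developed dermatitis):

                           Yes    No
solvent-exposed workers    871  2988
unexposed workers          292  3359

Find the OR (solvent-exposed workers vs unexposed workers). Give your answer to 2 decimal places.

OR = (871 × 3359) / (2988 × 292) = 2925689/872496 ≈ 3.35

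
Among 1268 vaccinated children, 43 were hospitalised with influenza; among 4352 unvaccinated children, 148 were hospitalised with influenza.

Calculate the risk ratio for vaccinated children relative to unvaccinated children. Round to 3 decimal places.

risk, vaccinated children = 43/1268 = 0.03391
risk, unvaccinated children = 148/4352 = 0.03401
RR = 0.03391 / 0.03401 = 0.997

RR: 0.997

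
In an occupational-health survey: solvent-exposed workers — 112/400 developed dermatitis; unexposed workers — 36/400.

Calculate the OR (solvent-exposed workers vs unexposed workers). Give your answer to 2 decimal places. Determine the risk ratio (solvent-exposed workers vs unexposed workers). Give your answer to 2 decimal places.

OR = 3.93; RR = 3.11

OR = (112 × 364) / (288 × 36) = 40768/10368 ≈ 3.93
risk, solvent-exposed workers = 112/400 = 0.2800
risk, unexposed workers = 36/400 = 0.0900
RR = 0.2800 / 0.0900 = 3.11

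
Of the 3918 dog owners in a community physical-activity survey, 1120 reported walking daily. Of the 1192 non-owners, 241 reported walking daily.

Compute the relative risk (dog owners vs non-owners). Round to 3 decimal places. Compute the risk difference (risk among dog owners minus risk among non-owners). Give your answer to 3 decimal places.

risk, dog owners = 1120/3918 = 0.2859
risk, non-owners = 241/1192 = 0.2022
RR = 0.2859 / 0.2022 = 1.414
risk difference = 0.2859 − 0.2022 = 0.084

RR = 1.414; RD = 0.084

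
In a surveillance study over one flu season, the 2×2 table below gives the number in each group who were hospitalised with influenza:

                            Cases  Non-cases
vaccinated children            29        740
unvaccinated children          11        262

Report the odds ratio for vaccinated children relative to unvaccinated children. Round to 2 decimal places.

OR ≈ 0.93

odds, vaccinated children = 29/740 = 0.03919
odds, unvaccinated children = 11/262 = 0.04198
OR = 0.03919 / 0.04198 = 0.93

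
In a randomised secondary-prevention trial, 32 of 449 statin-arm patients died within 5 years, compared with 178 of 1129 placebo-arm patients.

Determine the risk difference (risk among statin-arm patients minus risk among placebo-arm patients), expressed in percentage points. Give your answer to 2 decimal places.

-8.64

risk, statin-arm patients = 32/449 = 0.0713
risk, placebo-arm patients = 178/1129 = 0.1577
risk difference = 0.0713 − 0.1577 = -0.0864 → -8.64 percentage points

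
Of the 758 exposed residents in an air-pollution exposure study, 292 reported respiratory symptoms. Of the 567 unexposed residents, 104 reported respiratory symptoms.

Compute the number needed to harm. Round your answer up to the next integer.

risk, exposed residents = 292/758 = 0.385224
risk, unexposed residents = 104/567 = 0.183422
absolute risk difference = 0.201803
1 / 0.201803 = 4.955 → round up → 5

NNH ≈ 5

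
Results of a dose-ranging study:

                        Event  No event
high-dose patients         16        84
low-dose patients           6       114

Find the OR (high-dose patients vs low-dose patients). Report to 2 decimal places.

OR = 3.62

odds, high-dose patients = 16/84 = 0.1905
odds, low-dose patients = 6/114 = 0.0526
OR = 0.1905 / 0.0526 = 3.62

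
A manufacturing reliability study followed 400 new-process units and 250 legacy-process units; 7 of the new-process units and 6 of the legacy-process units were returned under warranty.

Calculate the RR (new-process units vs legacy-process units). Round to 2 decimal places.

0.73

risk, new-process units = 7/400 = 0.01750
risk, legacy-process units = 6/250 = 0.02400
RR = 0.01750 / 0.02400 = 0.73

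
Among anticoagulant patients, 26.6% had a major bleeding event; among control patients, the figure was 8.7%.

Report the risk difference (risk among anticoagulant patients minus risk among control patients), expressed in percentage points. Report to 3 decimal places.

risk difference = 0.2660 − 0.0870 = 0.1790 → 17.900 percentage points

RD ≈ 17.900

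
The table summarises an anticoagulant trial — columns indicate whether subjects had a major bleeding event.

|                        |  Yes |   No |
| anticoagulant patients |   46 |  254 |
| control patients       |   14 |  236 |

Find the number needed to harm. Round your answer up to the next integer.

11

risk, anticoagulant patients = 46/300 = 0.153333
risk, control patients = 14/250 = 0.056000
absolute risk difference = 0.097333
1 / 0.097333 = 10.274 → round up → 11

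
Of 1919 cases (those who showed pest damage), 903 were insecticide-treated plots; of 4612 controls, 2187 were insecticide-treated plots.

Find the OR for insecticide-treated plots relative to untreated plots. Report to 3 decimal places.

OR = (903 × 2425) / (2187 × 1016) = 2189775/2221992 ≈ 0.986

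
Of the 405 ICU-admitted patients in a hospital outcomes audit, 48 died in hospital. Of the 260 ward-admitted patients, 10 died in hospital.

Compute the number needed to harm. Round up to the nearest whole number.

NNH ≈ 13

risk, ICU-admitted patients = 48/405 = 0.118519
risk, ward-admitted patients = 10/260 = 0.038462
absolute risk difference = 0.080057
1 / 0.080057 = 12.491 → round up → 13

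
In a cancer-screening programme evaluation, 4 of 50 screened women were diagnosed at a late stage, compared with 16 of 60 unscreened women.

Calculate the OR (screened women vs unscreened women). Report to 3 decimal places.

OR: 0.239

odds, screened women = 4/46 = 0.0870
odds, unscreened women = 16/44 = 0.3636
OR = 0.0870 / 0.3636 = 0.239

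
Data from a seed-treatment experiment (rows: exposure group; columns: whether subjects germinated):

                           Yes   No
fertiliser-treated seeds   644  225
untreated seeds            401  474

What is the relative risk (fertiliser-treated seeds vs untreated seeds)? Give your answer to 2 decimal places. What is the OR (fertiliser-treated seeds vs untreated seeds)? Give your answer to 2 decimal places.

RR = 1.62; OR = 3.38

risk, fertiliser-treated seeds = 644/869 = 0.7411
risk, untreated seeds = 401/875 = 0.4583
RR = 0.7411 / 0.4583 = 1.62
odds, fertiliser-treated seeds = 644/225 = 2.8622
odds, untreated seeds = 401/474 = 0.8460
OR = 2.8622 / 0.8460 = 3.38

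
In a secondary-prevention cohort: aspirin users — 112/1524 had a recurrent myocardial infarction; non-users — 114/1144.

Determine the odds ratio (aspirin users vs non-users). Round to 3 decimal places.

OR = (112 × 1030) / (1412 × 114) = 115360/160968 ≈ 0.717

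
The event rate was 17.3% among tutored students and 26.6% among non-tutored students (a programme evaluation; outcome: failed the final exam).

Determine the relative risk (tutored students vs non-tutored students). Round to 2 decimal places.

RR = 0.1730 / 0.2660 = 0.65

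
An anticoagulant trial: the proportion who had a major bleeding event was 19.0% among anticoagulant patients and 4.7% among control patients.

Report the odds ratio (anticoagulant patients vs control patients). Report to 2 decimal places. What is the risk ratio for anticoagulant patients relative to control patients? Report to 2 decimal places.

OR = 4.76; RR = 4.04

odds, anticoagulant patients = 0.19000/0.81000 = 0.23457
odds, control patients = 0.04700/0.95300 = 0.04932
OR = 0.23457 / 0.04932 = 4.76
RR = 0.19000 / 0.04700 = 4.04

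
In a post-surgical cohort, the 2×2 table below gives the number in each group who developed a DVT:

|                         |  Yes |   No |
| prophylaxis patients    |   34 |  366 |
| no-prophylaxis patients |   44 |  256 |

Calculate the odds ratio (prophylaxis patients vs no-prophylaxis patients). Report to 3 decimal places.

OR = (34 × 256) / (366 × 44) = 8704/16104 ≈ 0.540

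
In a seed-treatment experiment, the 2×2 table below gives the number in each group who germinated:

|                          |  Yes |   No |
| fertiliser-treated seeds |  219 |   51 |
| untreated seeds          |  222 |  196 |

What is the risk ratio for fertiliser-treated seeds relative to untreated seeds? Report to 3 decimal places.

risk, fertiliser-treated seeds = 219/270 = 0.8111
risk, untreated seeds = 222/418 = 0.5311
RR = 0.8111 / 0.5311 = 1.527

RR: 1.527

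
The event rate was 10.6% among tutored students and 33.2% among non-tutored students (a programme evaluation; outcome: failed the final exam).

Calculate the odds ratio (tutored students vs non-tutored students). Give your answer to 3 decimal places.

odds, tutored students = 0.1060/0.8940 = 0.1186
odds, non-tutored students = 0.3320/0.6680 = 0.4970
OR = 0.1186 / 0.4970 = 0.239

0.239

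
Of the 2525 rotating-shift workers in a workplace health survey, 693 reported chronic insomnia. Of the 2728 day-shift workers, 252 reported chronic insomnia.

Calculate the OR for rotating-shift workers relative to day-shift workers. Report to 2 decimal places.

OR = (693 × 2476) / (1832 × 252) = 1715868/461664 ≈ 3.72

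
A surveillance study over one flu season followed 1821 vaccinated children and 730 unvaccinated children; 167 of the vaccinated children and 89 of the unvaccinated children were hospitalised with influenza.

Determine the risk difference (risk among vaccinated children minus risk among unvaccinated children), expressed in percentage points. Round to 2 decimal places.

risk, vaccinated children = 167/1821 = 0.0917
risk, unvaccinated children = 89/730 = 0.1219
risk difference = 0.0917 − 0.1219 = -0.0302 → -3.02 percentage points

-3.02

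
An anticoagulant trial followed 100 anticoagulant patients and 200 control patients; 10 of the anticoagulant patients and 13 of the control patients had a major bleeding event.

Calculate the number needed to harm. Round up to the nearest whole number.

29

risk, anticoagulant patients = 10/100 = 0.100000
risk, control patients = 13/200 = 0.065000
absolute risk difference = 0.035000
1 / 0.035000 = 28.571 → round up → 29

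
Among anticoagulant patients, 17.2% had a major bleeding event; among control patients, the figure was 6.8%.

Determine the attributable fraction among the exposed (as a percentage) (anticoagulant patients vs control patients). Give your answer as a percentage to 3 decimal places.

AR% = (0.1720 − 0.0680) / 0.1720 = 0.6047 → 60.465%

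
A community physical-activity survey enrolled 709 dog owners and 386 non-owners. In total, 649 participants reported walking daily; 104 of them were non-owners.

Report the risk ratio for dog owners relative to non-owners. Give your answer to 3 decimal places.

dog owners with the outcome: 649 − 104 = 545
dog owners without the outcome: 709 − 545 = 164
non-owners without the outcome: 386 − 104 = 282
risk, dog owners = 545/709 = 0.7687
risk, non-owners = 104/386 = 0.2694
RR = 0.7687 / 0.2694 = 2.853

2.853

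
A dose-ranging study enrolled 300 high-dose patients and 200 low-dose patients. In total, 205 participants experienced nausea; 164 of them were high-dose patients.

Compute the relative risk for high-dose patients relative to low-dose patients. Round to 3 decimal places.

high-dose patients without the outcome: 300 − 164 = 136
low-dose patients with the outcome: 205 − 164 = 41
low-dose patients without the outcome: 200 − 41 = 159
risk, high-dose patients = 164/300 = 0.5467
risk, low-dose patients = 41/200 = 0.2050
RR = 0.5467 / 0.2050 = 2.667

2.667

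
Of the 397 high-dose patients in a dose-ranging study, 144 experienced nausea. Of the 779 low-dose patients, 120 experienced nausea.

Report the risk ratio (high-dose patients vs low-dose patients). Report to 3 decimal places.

2.355

risk, high-dose patients = 144/397 = 0.3627
risk, low-dose patients = 120/779 = 0.1540
RR = 0.3627 / 0.1540 = 2.355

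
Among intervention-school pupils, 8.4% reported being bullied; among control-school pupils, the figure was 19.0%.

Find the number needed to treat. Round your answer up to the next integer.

NNT ≈ 10

absolute risk difference = 0.106000
1 / 0.106000 = 9.434 → round up → 10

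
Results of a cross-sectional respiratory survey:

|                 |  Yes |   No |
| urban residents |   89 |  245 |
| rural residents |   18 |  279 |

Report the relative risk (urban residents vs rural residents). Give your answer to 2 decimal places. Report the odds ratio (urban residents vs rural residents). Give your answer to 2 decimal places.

risk, urban residents = 89/334 = 0.2665
risk, rural residents = 18/297 = 0.0606
RR = 0.2665 / 0.0606 = 4.40
OR = (89 × 279) / (245 × 18) = 24831/4410 ≈ 5.63

RR = 4.40; OR = 5.63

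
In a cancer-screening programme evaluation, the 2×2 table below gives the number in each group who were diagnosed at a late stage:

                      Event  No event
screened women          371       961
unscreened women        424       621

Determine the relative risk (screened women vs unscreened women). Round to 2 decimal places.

RR: 0.69

risk, screened women = 371/1332 = 0.2785
risk, unscreened women = 424/1045 = 0.4057
RR = 0.2785 / 0.4057 = 0.69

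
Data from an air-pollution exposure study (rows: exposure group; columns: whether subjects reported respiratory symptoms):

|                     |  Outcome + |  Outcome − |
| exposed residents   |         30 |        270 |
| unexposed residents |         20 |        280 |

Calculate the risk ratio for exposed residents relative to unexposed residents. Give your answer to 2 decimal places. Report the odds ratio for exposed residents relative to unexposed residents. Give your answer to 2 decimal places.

RR = 1.50; OR = 1.56

risk, exposed residents = 30/300 = 0.1000
risk, unexposed residents = 20/300 = 0.0667
RR = 0.1000 / 0.0667 = 1.50
odds, exposed residents = 30/270 = 0.1111
odds, unexposed residents = 20/280 = 0.0714
OR = 0.1111 / 0.0714 = 1.56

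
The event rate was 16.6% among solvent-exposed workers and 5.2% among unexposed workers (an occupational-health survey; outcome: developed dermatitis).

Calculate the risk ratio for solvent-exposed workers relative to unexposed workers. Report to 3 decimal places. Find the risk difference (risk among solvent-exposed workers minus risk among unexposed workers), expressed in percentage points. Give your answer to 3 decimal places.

RR = 3.192; RD = 11.400

RR = 0.1660 / 0.0520 = 3.192
risk difference = 0.1660 − 0.0520 = 0.1140 → 11.400 percentage points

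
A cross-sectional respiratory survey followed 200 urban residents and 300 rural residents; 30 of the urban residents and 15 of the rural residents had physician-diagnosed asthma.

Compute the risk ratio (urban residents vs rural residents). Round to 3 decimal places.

3.000

risk, urban residents = 30/200 = 0.1500
risk, rural residents = 15/300 = 0.0500
RR = 0.1500 / 0.0500 = 3.000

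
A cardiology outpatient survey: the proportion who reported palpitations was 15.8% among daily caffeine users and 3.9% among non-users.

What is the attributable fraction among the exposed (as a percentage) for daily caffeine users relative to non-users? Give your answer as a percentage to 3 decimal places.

AR% = (0.15800 − 0.03900) / 0.15800 = 0.7532 → 75.316%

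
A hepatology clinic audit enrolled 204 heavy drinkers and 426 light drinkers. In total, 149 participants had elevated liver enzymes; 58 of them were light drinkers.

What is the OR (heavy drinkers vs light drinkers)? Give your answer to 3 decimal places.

heavy drinkers with the outcome: 149 − 58 = 91
heavy drinkers without the outcome: 204 − 91 = 113
light drinkers without the outcome: 426 − 58 = 368
odds, heavy drinkers = 91/113 = 0.8053
odds, light drinkers = 58/368 = 0.1576
OR = 0.8053 / 0.1576 = 5.110

OR: 5.110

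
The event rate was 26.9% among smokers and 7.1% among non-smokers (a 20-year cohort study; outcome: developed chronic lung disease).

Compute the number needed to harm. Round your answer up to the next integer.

absolute risk difference = 0.198000
1 / 0.198000 = 5.051 → round up → 6

NNH = 6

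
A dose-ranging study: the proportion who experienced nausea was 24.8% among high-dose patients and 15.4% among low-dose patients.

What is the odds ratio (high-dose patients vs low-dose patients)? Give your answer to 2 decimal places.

odds, high-dose patients = 0.2480/0.7520 = 0.3298
odds, low-dose patients = 0.1540/0.8460 = 0.1820
OR = 0.3298 / 0.1820 = 1.81

1.81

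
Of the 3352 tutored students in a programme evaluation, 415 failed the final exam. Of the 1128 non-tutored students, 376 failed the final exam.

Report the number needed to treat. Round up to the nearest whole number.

risk, tutored students = 415/3352 = 0.123807
risk, non-tutored students = 376/1128 = 0.333333
absolute risk difference = 0.209527
1 / 0.209527 = 4.773 → round up → 5

NNT ≈ 5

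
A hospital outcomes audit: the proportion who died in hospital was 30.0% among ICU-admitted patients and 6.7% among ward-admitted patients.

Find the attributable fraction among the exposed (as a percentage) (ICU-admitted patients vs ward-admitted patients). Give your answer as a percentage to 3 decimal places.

AR% = (0.3000 − 0.0670) / 0.3000 = 0.7767 → 77.667%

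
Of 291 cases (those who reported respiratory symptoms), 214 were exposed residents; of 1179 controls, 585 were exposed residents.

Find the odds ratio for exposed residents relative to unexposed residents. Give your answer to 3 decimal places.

OR = (214 × 594) / (585 × 77) = 127116/45045 ≈ 2.822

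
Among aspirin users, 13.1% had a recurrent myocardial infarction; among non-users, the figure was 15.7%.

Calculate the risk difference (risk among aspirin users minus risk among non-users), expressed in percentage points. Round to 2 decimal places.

risk difference = 0.1310 − 0.1570 = -0.0260 → -2.60 percentage points

-2.60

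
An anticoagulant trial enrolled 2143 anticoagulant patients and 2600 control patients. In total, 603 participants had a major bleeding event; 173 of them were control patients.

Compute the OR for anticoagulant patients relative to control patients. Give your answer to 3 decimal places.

OR ≈ 3.522

anticoagulant patients with the outcome: 603 − 173 = 430
anticoagulant patients without the outcome: 2143 − 430 = 1713
control patients without the outcome: 2600 − 173 = 2427
OR = (430 × 2427) / (1713 × 173) = 1043610/296349 ≈ 3.522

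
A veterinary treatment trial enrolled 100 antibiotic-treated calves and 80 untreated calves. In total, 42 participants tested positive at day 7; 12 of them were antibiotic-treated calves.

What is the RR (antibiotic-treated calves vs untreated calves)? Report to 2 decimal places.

RR = 0.32

antibiotic-treated calves without the outcome: 100 − 12 = 88
untreated calves with the outcome: 42 − 12 = 30
untreated calves without the outcome: 80 − 30 = 50
risk, antibiotic-treated calves = 12/100 = 0.1200
risk, untreated calves = 30/80 = 0.3750
RR = 0.1200 / 0.3750 = 0.32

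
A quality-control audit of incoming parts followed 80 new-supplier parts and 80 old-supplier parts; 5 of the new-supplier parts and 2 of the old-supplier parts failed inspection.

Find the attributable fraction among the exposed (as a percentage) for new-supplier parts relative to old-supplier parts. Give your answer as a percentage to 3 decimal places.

AR%: 60.000%

risk, new-supplier parts = 5/80 = 0.06250
risk, old-supplier parts = 2/80 = 0.02500
AR% = (0.06250 − 0.02500) / 0.06250 = 0.6000 → 60.000%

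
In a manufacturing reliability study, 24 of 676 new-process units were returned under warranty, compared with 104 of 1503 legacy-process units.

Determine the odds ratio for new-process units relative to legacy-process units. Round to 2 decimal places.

0.50

odds, new-process units = 24/652 = 0.03681
odds, legacy-process units = 104/1399 = 0.07434
OR = 0.03681 / 0.07434 = 0.50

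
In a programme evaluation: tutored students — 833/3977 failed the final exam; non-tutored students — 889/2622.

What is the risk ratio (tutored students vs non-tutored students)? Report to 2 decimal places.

risk, tutored students = 833/3977 = 0.2095
risk, non-tutored students = 889/2622 = 0.3391
RR = 0.2095 / 0.3391 = 0.62

RR: 0.62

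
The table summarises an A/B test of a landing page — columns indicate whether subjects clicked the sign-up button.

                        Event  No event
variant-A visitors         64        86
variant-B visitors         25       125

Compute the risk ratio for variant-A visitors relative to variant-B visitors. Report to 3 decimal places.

RR = 2.560

risk, variant-A visitors = 64/150 = 0.4267
risk, variant-B visitors = 25/150 = 0.1667
RR = 0.4267 / 0.1667 = 2.560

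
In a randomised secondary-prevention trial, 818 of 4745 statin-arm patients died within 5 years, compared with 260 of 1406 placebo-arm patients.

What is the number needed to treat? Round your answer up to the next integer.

80

risk, statin-arm patients = 818/4745 = 0.172392
risk, placebo-arm patients = 260/1406 = 0.184922
absolute risk difference = 0.012530
1 / 0.012530 = 79.808 → round up → 80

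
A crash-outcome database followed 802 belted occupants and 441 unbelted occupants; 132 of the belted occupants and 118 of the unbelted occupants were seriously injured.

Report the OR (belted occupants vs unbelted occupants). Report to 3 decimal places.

OR = (132 × 323) / (670 × 118) = 42636/79060 ≈ 0.539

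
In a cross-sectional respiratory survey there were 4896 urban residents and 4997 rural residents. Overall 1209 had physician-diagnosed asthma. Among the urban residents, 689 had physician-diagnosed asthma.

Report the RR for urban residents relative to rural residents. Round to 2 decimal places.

urban residents without the outcome: 4896 − 689 = 4207
rural residents with the outcome: 1209 − 689 = 520
rural residents without the outcome: 4997 − 520 = 4477
risk, urban residents = 689/4896 = 0.1407
risk, rural residents = 520/4997 = 0.1041
RR = 0.1407 / 0.1041 = 1.35

1.35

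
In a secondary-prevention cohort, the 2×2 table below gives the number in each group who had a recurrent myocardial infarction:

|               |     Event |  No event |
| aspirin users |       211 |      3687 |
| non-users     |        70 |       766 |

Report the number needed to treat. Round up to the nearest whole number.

34

risk, aspirin users = 211/3898 = 0.054130
risk, non-users = 70/836 = 0.083732
absolute risk difference = 0.029602
1 / 0.029602 = 33.782 → round up → 34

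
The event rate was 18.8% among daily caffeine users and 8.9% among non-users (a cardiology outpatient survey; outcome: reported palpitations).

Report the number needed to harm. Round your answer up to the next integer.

11

absolute risk difference = 0.099000
1 / 0.099000 = 10.101 → round up → 11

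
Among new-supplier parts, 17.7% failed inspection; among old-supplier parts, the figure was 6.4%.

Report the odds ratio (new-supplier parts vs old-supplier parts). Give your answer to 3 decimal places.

odds, new-supplier parts = 0.1770/0.8230 = 0.2151
odds, old-supplier parts = 0.0640/0.9360 = 0.0684
OR = 0.2151 / 0.0684 = 3.145

3.145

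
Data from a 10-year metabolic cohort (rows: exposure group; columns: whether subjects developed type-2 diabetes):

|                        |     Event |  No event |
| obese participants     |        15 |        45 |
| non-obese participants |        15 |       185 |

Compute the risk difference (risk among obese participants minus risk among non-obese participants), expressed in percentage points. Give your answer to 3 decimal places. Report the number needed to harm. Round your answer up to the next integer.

RD = 17.500; NNH = 6

risk, obese participants = 15/60 = 0.2500
risk, non-obese participants = 15/200 = 0.0750
risk difference = 0.2500 − 0.0750 = 0.1750 → 17.500 percentage points
absolute risk difference = 0.175000
1 / 0.175000 = 5.714 → round up → 6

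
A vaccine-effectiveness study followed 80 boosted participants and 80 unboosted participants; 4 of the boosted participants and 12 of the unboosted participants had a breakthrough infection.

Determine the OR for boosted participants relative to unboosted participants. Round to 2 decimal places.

OR = (4 × 68) / (76 × 12) = 272/912 ≈ 0.30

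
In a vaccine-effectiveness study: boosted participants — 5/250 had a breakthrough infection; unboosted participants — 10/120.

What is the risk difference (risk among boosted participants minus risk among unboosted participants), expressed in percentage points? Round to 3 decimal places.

risk, boosted participants = 5/250 = 0.02000
risk, unboosted participants = 10/120 = 0.08333
risk difference = 0.02000 − 0.08333 = -0.06333 → -6.333 percentage points

RD ≈ -6.333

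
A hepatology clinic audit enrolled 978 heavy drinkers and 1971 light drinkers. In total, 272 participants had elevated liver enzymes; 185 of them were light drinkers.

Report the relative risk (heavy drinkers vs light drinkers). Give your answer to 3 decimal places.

heavy drinkers with the outcome: 272 − 185 = 87
heavy drinkers without the outcome: 978 − 87 = 891
light drinkers without the outcome: 1971 − 185 = 1786
risk, heavy drinkers = 87/978 = 0.0890
risk, light drinkers = 185/1971 = 0.0939
RR = 0.0890 / 0.0939 = 0.948

0.948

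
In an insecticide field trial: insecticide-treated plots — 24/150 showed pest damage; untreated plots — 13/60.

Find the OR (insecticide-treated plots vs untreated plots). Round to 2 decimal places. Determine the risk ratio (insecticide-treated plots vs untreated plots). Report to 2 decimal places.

OR = 0.69; RR = 0.74

OR = (24 × 47) / (126 × 13) = 1128/1638 ≈ 0.69
risk, insecticide-treated plots = 24/150 = 0.1600
risk, untreated plots = 13/60 = 0.2167
RR = 0.1600 / 0.2167 = 0.74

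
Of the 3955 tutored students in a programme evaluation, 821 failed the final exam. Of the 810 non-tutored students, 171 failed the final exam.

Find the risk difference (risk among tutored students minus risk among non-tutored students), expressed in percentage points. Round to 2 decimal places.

RD ≈ -0.35

risk, tutored students = 821/3955 = 0.2076
risk, non-tutored students = 171/810 = 0.2111
risk difference = 0.2076 − 0.2111 = -0.0035 → -0.35 percentage points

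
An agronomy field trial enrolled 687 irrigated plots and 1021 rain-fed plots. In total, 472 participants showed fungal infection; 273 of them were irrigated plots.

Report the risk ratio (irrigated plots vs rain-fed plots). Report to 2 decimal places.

RR: 2.04

irrigated plots without the outcome: 687 − 273 = 414
rain-fed plots with the outcome: 472 − 273 = 199
rain-fed plots without the outcome: 1021 − 199 = 822
risk, irrigated plots = 273/687 = 0.3974
risk, rain-fed plots = 199/1021 = 0.1949
RR = 0.3974 / 0.1949 = 2.04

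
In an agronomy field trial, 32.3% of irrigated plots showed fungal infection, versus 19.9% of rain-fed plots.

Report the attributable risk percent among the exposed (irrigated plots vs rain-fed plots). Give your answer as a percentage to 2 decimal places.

AR% = (0.3230 − 0.1990) / 0.3230 = 0.3839 → 38.39%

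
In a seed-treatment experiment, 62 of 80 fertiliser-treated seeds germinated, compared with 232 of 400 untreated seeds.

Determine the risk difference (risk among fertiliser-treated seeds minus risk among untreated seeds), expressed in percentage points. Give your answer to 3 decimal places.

RD = 19.500

risk, fertiliser-treated seeds = 62/80 = 0.7750
risk, untreated seeds = 232/400 = 0.5800
risk difference = 0.7750 − 0.5800 = 0.1950 → 19.500 percentage points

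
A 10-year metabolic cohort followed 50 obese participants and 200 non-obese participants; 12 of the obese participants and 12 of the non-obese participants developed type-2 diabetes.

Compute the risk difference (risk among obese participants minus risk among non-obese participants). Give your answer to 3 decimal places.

RD ≈ 0.180

risk, obese participants = 12/50 = 0.2400
risk, non-obese participants = 12/200 = 0.0600
risk difference = 0.2400 − 0.0600 = 0.180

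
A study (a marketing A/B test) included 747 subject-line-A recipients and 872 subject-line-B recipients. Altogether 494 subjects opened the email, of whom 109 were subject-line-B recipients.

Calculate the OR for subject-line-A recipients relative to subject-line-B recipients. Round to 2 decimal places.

subject-line-A recipients with the outcome: 494 − 109 = 385
subject-line-A recipients without the outcome: 747 − 385 = 362
subject-line-B recipients without the outcome: 872 − 109 = 763
OR = (385 × 763) / (362 × 109) = 293755/39458 ≈ 7.44

7.44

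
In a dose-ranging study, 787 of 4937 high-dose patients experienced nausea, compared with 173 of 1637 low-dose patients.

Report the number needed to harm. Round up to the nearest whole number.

risk, high-dose patients = 787/4937 = 0.159409
risk, low-dose patients = 173/1637 = 0.105681
absolute risk difference = 0.053727
1 / 0.053727 = 18.613 → round up → 19

19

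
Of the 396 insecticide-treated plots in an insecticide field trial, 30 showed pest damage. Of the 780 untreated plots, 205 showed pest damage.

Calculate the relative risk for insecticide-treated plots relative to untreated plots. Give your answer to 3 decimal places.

risk, insecticide-treated plots = 30/396 = 0.0758
risk, untreated plots = 205/780 = 0.2628
RR = 0.0758 / 0.2628 = 0.288

RR: 0.288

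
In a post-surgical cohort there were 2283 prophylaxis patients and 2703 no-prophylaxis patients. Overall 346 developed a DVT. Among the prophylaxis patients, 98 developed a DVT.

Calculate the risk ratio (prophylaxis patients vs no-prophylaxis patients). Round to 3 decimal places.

prophylaxis patients without the outcome: 2283 − 98 = 2185
no-prophylaxis patients with the outcome: 346 − 98 = 248
no-prophylaxis patients without the outcome: 2703 − 248 = 2455
risk, prophylaxis patients = 98/2283 = 0.04293
risk, no-prophylaxis patients = 248/2703 = 0.09175
RR = 0.04293 / 0.09175 = 0.468

RR = 0.468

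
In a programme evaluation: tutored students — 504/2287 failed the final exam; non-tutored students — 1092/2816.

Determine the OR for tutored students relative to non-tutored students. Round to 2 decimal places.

OR = (504 × 1724) / (1783 × 1092) = 868896/1947036 ≈ 0.45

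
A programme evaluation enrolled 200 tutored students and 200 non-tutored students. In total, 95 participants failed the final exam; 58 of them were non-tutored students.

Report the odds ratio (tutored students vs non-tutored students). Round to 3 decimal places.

0.556

tutored students with the outcome: 95 − 58 = 37
tutored students without the outcome: 200 − 37 = 163
non-tutored students without the outcome: 200 − 58 = 142
OR = (37 × 142) / (163 × 58) = 5254/9454 ≈ 0.556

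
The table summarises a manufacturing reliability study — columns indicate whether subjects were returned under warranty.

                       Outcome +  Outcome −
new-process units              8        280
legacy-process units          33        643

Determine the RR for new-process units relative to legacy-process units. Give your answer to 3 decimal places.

0.569

risk, new-process units = 8/288 = 0.02778
risk, legacy-process units = 33/676 = 0.04882
RR = 0.02778 / 0.04882 = 0.569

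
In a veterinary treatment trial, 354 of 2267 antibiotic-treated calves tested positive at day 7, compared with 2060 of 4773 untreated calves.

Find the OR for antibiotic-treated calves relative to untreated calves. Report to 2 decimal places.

OR = (354 × 2713) / (1913 × 2060) = 960402/3940780 ≈ 0.24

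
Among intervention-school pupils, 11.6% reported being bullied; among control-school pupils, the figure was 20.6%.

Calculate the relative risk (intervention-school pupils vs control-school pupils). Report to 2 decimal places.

RR = 0.1160 / 0.2060 = 0.56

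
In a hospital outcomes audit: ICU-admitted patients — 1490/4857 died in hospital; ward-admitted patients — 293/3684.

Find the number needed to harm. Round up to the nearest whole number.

risk, ICU-admitted patients = 1490/4857 = 0.306774
risk, ward-admitted patients = 293/3684 = 0.079533
absolute risk difference = 0.227241
1 / 0.227241 = 4.401 → round up → 5

5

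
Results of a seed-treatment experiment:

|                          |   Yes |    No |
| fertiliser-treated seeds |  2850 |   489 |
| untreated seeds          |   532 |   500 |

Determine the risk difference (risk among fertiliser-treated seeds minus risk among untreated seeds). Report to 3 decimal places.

risk, fertiliser-treated seeds = 2850/3339 = 0.8535
risk, untreated seeds = 532/1032 = 0.5155
risk difference = 0.8535 − 0.5155 = 0.338

RD = 0.338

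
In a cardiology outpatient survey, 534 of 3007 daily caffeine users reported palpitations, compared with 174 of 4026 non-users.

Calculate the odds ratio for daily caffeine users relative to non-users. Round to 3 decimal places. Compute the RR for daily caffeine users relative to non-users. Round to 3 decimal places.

OR = 4.780; RR = 4.109

odds, daily caffeine users = 534/2473 = 0.21593
odds, non-users = 174/3852 = 0.04517
OR = 0.21593 / 0.04517 = 4.780
risk, daily caffeine users = 534/3007 = 0.17759
risk, non-users = 174/4026 = 0.04322
RR = 0.17759 / 0.04322 = 4.109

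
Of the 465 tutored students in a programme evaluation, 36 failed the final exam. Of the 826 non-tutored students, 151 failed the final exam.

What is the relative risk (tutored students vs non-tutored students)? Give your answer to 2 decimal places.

risk, tutored students = 36/465 = 0.0774
risk, non-tutored students = 151/826 = 0.1828
RR = 0.0774 / 0.1828 = 0.42

RR ≈ 0.42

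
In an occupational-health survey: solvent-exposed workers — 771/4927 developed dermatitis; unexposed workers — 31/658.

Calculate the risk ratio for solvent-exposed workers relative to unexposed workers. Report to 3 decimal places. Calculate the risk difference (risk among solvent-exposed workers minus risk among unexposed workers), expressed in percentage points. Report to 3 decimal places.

RR = 3.322; RD = 10.937

risk, solvent-exposed workers = 771/4927 = 0.15648
risk, unexposed workers = 31/658 = 0.04711
RR = 0.15648 / 0.04711 = 3.322
risk difference = 0.15648 − 0.04711 = 0.10937 → 10.937 percentage points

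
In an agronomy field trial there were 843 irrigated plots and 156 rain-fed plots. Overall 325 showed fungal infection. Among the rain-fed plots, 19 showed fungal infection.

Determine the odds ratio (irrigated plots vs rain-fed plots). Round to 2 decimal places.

irrigated plots with the outcome: 325 − 19 = 306
irrigated plots without the outcome: 843 − 306 = 537
rain-fed plots without the outcome: 156 − 19 = 137
odds, irrigated plots = 306/537 = 0.5698
odds, rain-fed plots = 19/137 = 0.1387
OR = 0.5698 / 0.1387 = 4.11

OR ≈ 4.11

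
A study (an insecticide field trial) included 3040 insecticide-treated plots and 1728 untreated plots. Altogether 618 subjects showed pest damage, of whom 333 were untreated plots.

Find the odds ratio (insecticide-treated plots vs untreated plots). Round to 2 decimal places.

OR ≈ 0.43

insecticide-treated plots with the outcome: 618 − 333 = 285
insecticide-treated plots without the outcome: 3040 − 285 = 2755
untreated plots without the outcome: 1728 − 333 = 1395
OR = (285 × 1395) / (2755 × 333) = 397575/917415 ≈ 0.43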